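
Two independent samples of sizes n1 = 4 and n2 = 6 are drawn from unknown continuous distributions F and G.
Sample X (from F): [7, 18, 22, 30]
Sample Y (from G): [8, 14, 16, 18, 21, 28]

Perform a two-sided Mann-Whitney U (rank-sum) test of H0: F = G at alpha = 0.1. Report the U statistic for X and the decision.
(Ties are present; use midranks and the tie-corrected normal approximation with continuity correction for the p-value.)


Step 1: Combine and sort all 10 observations; assign midranks.
sorted (value, group): (7,X), (8,Y), (14,Y), (16,Y), (18,X), (18,Y), (21,Y), (22,X), (28,Y), (30,X)
ranks: 7->1, 8->2, 14->3, 16->4, 18->5.5, 18->5.5, 21->7, 22->8, 28->9, 30->10
Step 2: Rank sum for X: R1 = 1 + 5.5 + 8 + 10 = 24.5.
Step 3: U_X = R1 - n1(n1+1)/2 = 24.5 - 4*5/2 = 24.5 - 10 = 14.5.
       U_Y = n1*n2 - U_X = 24 - 14.5 = 9.5.
Step 4: Ties are present, so use the tie-corrected normal approximation (with continuity correction) for the p-value.
Step 5: p-value = 0.668870; compare to alpha = 0.1. fail to reject H0.

U_X = 14.5, p = 0.668870, fail to reject H0 at alpha = 0.1.


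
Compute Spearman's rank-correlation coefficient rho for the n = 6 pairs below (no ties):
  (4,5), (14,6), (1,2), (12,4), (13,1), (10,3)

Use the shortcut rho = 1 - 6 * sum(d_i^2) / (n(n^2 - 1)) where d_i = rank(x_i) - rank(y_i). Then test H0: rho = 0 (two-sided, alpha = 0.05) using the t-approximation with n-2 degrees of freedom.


Step 1: Rank x and y separately (midranks; no ties here).
rank(x): 4->2, 14->6, 1->1, 12->4, 13->5, 10->3
rank(y): 5->5, 6->6, 2->2, 4->4, 1->1, 3->3
Step 2: d_i = R_x(i) - R_y(i); compute d_i^2.
  (2-5)^2=9, (6-6)^2=0, (1-2)^2=1, (4-4)^2=0, (5-1)^2=16, (3-3)^2=0
sum(d^2) = 26.
Step 3: rho = 1 - 6*26 / (6*(6^2 - 1)) = 1 - 156/210 = 0.257143.
Step 4: Under H0, t = rho * sqrt((n-2)/(1-rho^2)) = 0.5322 ~ t(4).
Step 5: Two-sided p-value from the t-distribution with 4 df = 0.622787.
Step 6: alpha = 0.05. fail to reject H0.

rho = 0.2571, p = 0.622787, fail to reject H0 at alpha = 0.05.


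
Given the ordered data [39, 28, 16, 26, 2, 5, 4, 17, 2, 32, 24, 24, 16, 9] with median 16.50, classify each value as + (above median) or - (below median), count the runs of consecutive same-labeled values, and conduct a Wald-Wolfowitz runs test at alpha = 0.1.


Step 1: Compute median = 16.50; label A = above, B = below.
Labels in order: AABABBBABAAABB  (n_A = 7, n_B = 7)
Step 2: Count runs R = 8.
Step 3: Under H0 (random ordering), E[R] = 2*n_A*n_B/(n_A+n_B) + 1 = 2*7*7/14 + 1 = 8.0000.
        Var[R] = 2*n_A*n_B*(2*n_A*n_B - n_A - n_B) / ((n_A+n_B)^2 * (n_A+n_B-1)) = 8232/2548 = 3.2308.
        SD[R] = 1.7974.
Step 4: R = E[R], so z = 0 with no continuity correction.
Step 5: Two-sided p-value via normal approximation = 2*(1 - Phi(|z|)) = 1.000000.
Step 6: alpha = 0.1. fail to reject H0.

R = 8, z = 0.0000, p = 1.000000, fail to reject H0.


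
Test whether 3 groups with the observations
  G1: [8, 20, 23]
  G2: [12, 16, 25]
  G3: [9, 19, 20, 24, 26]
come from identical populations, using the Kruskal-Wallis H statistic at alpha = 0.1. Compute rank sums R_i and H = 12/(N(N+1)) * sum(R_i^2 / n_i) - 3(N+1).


Step 1: Combine all N = 11 observations and assign midranks.
sorted (value, group, rank): (8,G1,1), (9,G3,2), (12,G2,3), (16,G2,4), (19,G3,5), (20,G1,6.5), (20,G3,6.5), (23,G1,8), (24,G3,9), (25,G2,10), (26,G3,11)
Step 2: Sum ranks within each group.
R_1 = 15.5 (n_1 = 3)
R_2 = 17 (n_2 = 3)
R_3 = 33.5 (n_3 = 5)
Step 3: H = 12/(N(N+1)) * sum(R_i^2/n_i) - 3(N+1)
     = 12/(11*12) * (15.5^2/3 + 17^2/3 + 33.5^2/5) - 3*12
     = 0.090909 * 400.867 - 36
     = 0.442424.
Step 4: Ties present; correction factor C = 1 - 6/(11^3 - 11) = 0.995455. Corrected H = 0.442424 / 0.995455 = 0.444444.
Step 5: Under H0, H ~ chi^2(2); p-value = 0.800737.
Step 6: alpha = 0.1. fail to reject H0.

H = 0.4444, df = 2, p = 0.800737, fail to reject H0.


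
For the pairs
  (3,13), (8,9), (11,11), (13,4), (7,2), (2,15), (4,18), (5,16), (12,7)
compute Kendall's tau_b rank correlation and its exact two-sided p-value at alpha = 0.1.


Step 1: Enumerate the 36 unordered pairs (i,j) with i<j and classify each by sign(x_j-x_i) * sign(y_j-y_i).
  (1,2):dx=+5,dy=-4->D; (1,3):dx=+8,dy=-2->D; (1,4):dx=+10,dy=-9->D; (1,5):dx=+4,dy=-11->D
  (1,6):dx=-1,dy=+2->D; (1,7):dx=+1,dy=+5->C; (1,8):dx=+2,dy=+3->C; (1,9):dx=+9,dy=-6->D
  (2,3):dx=+3,dy=+2->C; (2,4):dx=+5,dy=-5->D; (2,5):dx=-1,dy=-7->C; (2,6):dx=-6,dy=+6->D
  (2,7):dx=-4,dy=+9->D; (2,8):dx=-3,dy=+7->D; (2,9):dx=+4,dy=-2->D; (3,4):dx=+2,dy=-7->D
  (3,5):dx=-4,dy=-9->C; (3,6):dx=-9,dy=+4->D; (3,7):dx=-7,dy=+7->D; (3,8):dx=-6,dy=+5->D
  (3,9):dx=+1,dy=-4->D; (4,5):dx=-6,dy=-2->C; (4,6):dx=-11,dy=+11->D; (4,7):dx=-9,dy=+14->D
  (4,8):dx=-8,dy=+12->D; (4,9):dx=-1,dy=+3->D; (5,6):dx=-5,dy=+13->D; (5,7):dx=-3,dy=+16->D
  (5,8):dx=-2,dy=+14->D; (5,9):dx=+5,dy=+5->C; (6,7):dx=+2,dy=+3->C; (6,8):dx=+3,dy=+1->C
  (6,9):dx=+10,dy=-8->D; (7,8):dx=+1,dy=-2->D; (7,9):dx=+8,dy=-11->D; (8,9):dx=+7,dy=-9->D
Step 2: C = 9, D = 27, total pairs = 36.
Step 3: tau = (C - D)/(n(n-1)/2) = (9 - 27)/36 = -0.500000.
Step 4: Exact two-sided p-value (enumerate n! = 362880 permutations of y under H0): p = 0.075176.
Step 5: alpha = 0.1. reject H0.

tau_b = -0.5000 (C=9, D=27), p = 0.075176, reject H0.


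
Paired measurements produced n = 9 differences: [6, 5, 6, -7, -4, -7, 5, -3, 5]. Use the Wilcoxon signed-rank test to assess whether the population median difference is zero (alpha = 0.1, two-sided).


Step 1: Drop any zero differences (none here) and take |d_i|.
|d| = [6, 5, 6, 7, 4, 7, 5, 3, 5]
Step 2: Midrank |d_i| (ties get averaged ranks).
ranks: |6|->6.5, |5|->4, |6|->6.5, |7|->8.5, |4|->2, |7|->8.5, |5|->4, |3|->1, |5|->4
Step 3: Attach original signs; sum ranks with positive sign and with negative sign.
W+ = 6.5 + 4 + 6.5 + 4 + 4 = 25
W- = 8.5 + 2 + 8.5 + 1 = 20
(Check: W+ + W- = 45 should equal n(n+1)/2 = 45.)
Step 4: Test statistic W = min(W+, W-) = 20.
Step 5: Ties in |d|, so use the tie-corrected normal approximation.
        E[W] = n(n+1)/4 = 9*10/4 = 22.5.
        Tie groups: |d|=5 (t=3), |d|=6 (t=2), |d|=7 (t=2); sum(t^3 - t) = 36.
        Var[W] = n(n+1)(2n+1)/24 - sum(t^3-t)/48 = 1710/24 - 36/48 = 70.5.
        z = (W - E[W]) / sqrt(Var[W]) = (20 - 22.5) / 8.3964 = -0.2977.
        Two-sided p = 2*Phi(z) = 0.765897.
Step 6: alpha = 0.1. fail to reject H0.

W+ = 25, W- = 20, W = min = 20, p = 0.765897, fail to reject H0.


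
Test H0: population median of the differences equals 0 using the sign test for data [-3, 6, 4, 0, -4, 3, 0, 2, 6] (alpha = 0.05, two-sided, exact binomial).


Step 1: Discard zero differences. Original n = 9; n_eff = number of nonzero differences = 7.
Nonzero differences (with sign): -3, +6, +4, -4, +3, +2, +6
Step 2: Count signs: positive = 5, negative = 2.
Step 3: Under H0: P(positive) = 0.5, so the number of positives S ~ Bin(7, 0.5).
Step 4: Two-sided exact p-value = sum of Bin(7,0.5) probabilities at or below the observed probability = 0.453125.
Step 5: alpha = 0.05. fail to reject H0.

n_eff = 7, pos = 5, neg = 2, p = 0.453125, fail to reject H0.


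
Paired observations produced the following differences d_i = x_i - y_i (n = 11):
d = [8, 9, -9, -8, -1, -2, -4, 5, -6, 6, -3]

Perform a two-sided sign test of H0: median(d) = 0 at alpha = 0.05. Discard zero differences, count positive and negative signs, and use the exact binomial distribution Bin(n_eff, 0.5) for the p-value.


Step 1: Discard zero differences. Original n = 11; n_eff = number of nonzero differences = 11.
Nonzero differences (with sign): +8, +9, -9, -8, -1, -2, -4, +5, -6, +6, -3
Step 2: Count signs: positive = 4, negative = 7.
Step 3: Under H0: P(positive) = 0.5, so the number of positives S ~ Bin(11, 0.5).
Step 4: Two-sided exact p-value = sum of Bin(11,0.5) probabilities at or below the observed probability = 0.548828.
Step 5: alpha = 0.05. fail to reject H0.

n_eff = 11, pos = 4, neg = 7, p = 0.548828, fail to reject H0.


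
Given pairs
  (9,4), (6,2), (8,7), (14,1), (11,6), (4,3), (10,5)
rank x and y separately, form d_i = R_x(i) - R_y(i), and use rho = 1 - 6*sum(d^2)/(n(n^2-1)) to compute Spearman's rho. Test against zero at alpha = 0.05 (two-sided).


Step 1: Rank x and y separately (midranks; no ties here).
rank(x): 9->4, 6->2, 8->3, 14->7, 11->6, 4->1, 10->5
rank(y): 4->4, 2->2, 7->7, 1->1, 6->6, 3->3, 5->5
Step 2: d_i = R_x(i) - R_y(i); compute d_i^2.
  (4-4)^2=0, (2-2)^2=0, (3-7)^2=16, (7-1)^2=36, (6-6)^2=0, (1-3)^2=4, (5-5)^2=0
sum(d^2) = 56.
Step 3: rho = 1 - 6*56 / (7*(7^2 - 1)) = 1 - 336/336 = 0.000000.
Step 4: Under H0, t = rho * sqrt((n-2)/(1-rho^2)) = 0.0000 ~ t(5).
Step 5: Two-sided p-value from the t-distribution with 5 df = 1.000000.
Step 6: alpha = 0.05. fail to reject H0.

rho = 0.0000, p = 1.000000, fail to reject H0 at alpha = 0.05.


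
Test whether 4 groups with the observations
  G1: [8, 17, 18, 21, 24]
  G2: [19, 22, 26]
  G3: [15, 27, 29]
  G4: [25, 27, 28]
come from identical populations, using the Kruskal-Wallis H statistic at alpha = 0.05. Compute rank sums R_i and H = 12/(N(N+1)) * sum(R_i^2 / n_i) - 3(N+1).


Step 1: Combine all N = 14 observations and assign midranks.
sorted (value, group, rank): (8,G1,1), (15,G3,2), (17,G1,3), (18,G1,4), (19,G2,5), (21,G1,6), (22,G2,7), (24,G1,8), (25,G4,9), (26,G2,10), (27,G3,11.5), (27,G4,11.5), (28,G4,13), (29,G3,14)
Step 2: Sum ranks within each group.
R_1 = 22 (n_1 = 5)
R_2 = 22 (n_2 = 3)
R_3 = 27.5 (n_3 = 3)
R_4 = 33.5 (n_4 = 3)
Step 3: H = 12/(N(N+1)) * sum(R_i^2/n_i) - 3(N+1)
     = 12/(14*15) * (22^2/5 + 22^2/3 + 27.5^2/3 + 33.5^2/3) - 3*15
     = 0.057143 * 884.3 - 45
     = 5.531429.
Step 4: Ties present; correction factor C = 1 - 6/(14^3 - 14) = 0.997802. Corrected H = 5.531429 / 0.997802 = 5.543612.
Step 5: Under H0, H ~ chi^2(3); p-value = 0.136053.
Step 6: alpha = 0.05. fail to reject H0.

H = 5.5436, df = 3, p = 0.136053, fail to reject H0.


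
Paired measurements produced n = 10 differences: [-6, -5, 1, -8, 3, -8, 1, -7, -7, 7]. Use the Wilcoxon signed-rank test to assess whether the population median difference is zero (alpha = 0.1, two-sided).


Step 1: Drop any zero differences (none here) and take |d_i|.
|d| = [6, 5, 1, 8, 3, 8, 1, 7, 7, 7]
Step 2: Midrank |d_i| (ties get averaged ranks).
ranks: |6|->5, |5|->4, |1|->1.5, |8|->9.5, |3|->3, |8|->9.5, |1|->1.5, |7|->7, |7|->7, |7|->7
Step 3: Attach original signs; sum ranks with positive sign and with negative sign.
W+ = 1.5 + 3 + 1.5 + 7 = 13
W- = 5 + 4 + 9.5 + 9.5 + 7 + 7 = 42
(Check: W+ + W- = 55 should equal n(n+1)/2 = 55.)
Step 4: Test statistic W = min(W+, W-) = 13.
Step 5: Ties in |d|, so use the tie-corrected normal approximation.
        E[W] = n(n+1)/4 = 10*11/4 = 27.5.
        Tie groups: |d|=1 (t=2), |d|=7 (t=3), |d|=8 (t=2); sum(t^3 - t) = 36.
        Var[W] = n(n+1)(2n+1)/24 - sum(t^3-t)/48 = 2310/24 - 36/48 = 95.5.
        z = (W - E[W]) / sqrt(Var[W]) = (13 - 27.5) / 9.7724 = -1.4838.
        Two-sided p = 2*Phi(z) = 0.137870.
Step 6: alpha = 0.1. fail to reject H0.

W+ = 13, W- = 42, W = min = 13, p = 0.137870, fail to reject H0.


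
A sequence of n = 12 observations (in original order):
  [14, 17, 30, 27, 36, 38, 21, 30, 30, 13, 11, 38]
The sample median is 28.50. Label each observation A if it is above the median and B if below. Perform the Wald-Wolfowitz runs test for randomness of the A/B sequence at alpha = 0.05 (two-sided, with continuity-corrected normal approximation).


Step 1: Compute median = 28.50; label A = above, B = below.
Labels in order: BBABAABAABBA  (n_A = 6, n_B = 6)
Step 2: Count runs R = 8.
Step 3: Under H0 (random ordering), E[R] = 2*n_A*n_B/(n_A+n_B) + 1 = 2*6*6/12 + 1 = 7.0000.
        Var[R] = 2*n_A*n_B*(2*n_A*n_B - n_A - n_B) / ((n_A+n_B)^2 * (n_A+n_B-1)) = 4320/1584 = 2.7273.
        SD[R] = 1.6514.
Step 4: Continuity-corrected z = (R - 0.5 - E[R]) / SD[R] = (8 - 0.5 - 7.0000) / 1.6514 = 0.3028.
Step 5: Two-sided p-value via normal approximation = 2*(1 - Phi(|z|)) = 0.762069.
Step 6: alpha = 0.05. fail to reject H0.

R = 8, z = 0.3028, p = 0.762069, fail to reject H0.


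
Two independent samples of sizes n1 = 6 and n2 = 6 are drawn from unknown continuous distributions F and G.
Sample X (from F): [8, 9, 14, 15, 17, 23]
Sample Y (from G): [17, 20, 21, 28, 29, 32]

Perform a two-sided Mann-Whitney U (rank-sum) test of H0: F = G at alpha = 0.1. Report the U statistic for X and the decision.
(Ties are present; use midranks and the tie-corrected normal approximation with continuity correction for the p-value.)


Step 1: Combine and sort all 12 observations; assign midranks.
sorted (value, group): (8,X), (9,X), (14,X), (15,X), (17,X), (17,Y), (20,Y), (21,Y), (23,X), (28,Y), (29,Y), (32,Y)
ranks: 8->1, 9->2, 14->3, 15->4, 17->5.5, 17->5.5, 20->7, 21->8, 23->9, 28->10, 29->11, 32->12
Step 2: Rank sum for X: R1 = 1 + 2 + 3 + 4 + 5.5 + 9 = 24.5.
Step 3: U_X = R1 - n1(n1+1)/2 = 24.5 - 6*7/2 = 24.5 - 21 = 3.5.
       U_Y = n1*n2 - U_X = 36 - 3.5 = 32.5.
Step 4: Ties are present, so use the tie-corrected normal approximation (with continuity correction) for the p-value.
Step 5: p-value = 0.024722; compare to alpha = 0.1. reject H0.

U_X = 3.5, p = 0.024722, reject H0 at alpha = 0.1.


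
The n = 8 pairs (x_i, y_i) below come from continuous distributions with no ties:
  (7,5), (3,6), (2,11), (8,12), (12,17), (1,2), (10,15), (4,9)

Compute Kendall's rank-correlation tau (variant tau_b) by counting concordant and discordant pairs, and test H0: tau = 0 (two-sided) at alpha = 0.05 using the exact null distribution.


Step 1: Enumerate the 28 unordered pairs (i,j) with i<j and classify each by sign(x_j-x_i) * sign(y_j-y_i).
  (1,2):dx=-4,dy=+1->D; (1,3):dx=-5,dy=+6->D; (1,4):dx=+1,dy=+7->C; (1,5):dx=+5,dy=+12->C
  (1,6):dx=-6,dy=-3->C; (1,7):dx=+3,dy=+10->C; (1,8):dx=-3,dy=+4->D; (2,3):dx=-1,dy=+5->D
  (2,4):dx=+5,dy=+6->C; (2,5):dx=+9,dy=+11->C; (2,6):dx=-2,dy=-4->C; (2,7):dx=+7,dy=+9->C
  (2,8):dx=+1,dy=+3->C; (3,4):dx=+6,dy=+1->C; (3,5):dx=+10,dy=+6->C; (3,6):dx=-1,dy=-9->C
  (3,7):dx=+8,dy=+4->C; (3,8):dx=+2,dy=-2->D; (4,5):dx=+4,dy=+5->C; (4,6):dx=-7,dy=-10->C
  (4,7):dx=+2,dy=+3->C; (4,8):dx=-4,dy=-3->C; (5,6):dx=-11,dy=-15->C; (5,7):dx=-2,dy=-2->C
  (5,8):dx=-8,dy=-8->C; (6,7):dx=+9,dy=+13->C; (6,8):dx=+3,dy=+7->C; (7,8):dx=-6,dy=-6->C
Step 2: C = 23, D = 5, total pairs = 28.
Step 3: tau = (C - D)/(n(n-1)/2) = (23 - 5)/28 = 0.642857.
Step 4: Exact two-sided p-value (enumerate n! = 40320 permutations of y under H0): p = 0.031151.
Step 5: alpha = 0.05. reject H0.

tau_b = 0.6429 (C=23, D=5), p = 0.031151, reject H0.


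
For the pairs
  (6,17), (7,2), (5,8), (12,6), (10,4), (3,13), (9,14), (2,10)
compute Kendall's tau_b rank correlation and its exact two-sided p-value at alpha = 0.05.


Step 1: Enumerate the 28 unordered pairs (i,j) with i<j and classify each by sign(x_j-x_i) * sign(y_j-y_i).
  (1,2):dx=+1,dy=-15->D; (1,3):dx=-1,dy=-9->C; (1,4):dx=+6,dy=-11->D; (1,5):dx=+4,dy=-13->D
  (1,6):dx=-3,dy=-4->C; (1,7):dx=+3,dy=-3->D; (1,8):dx=-4,dy=-7->C; (2,3):dx=-2,dy=+6->D
  (2,4):dx=+5,dy=+4->C; (2,5):dx=+3,dy=+2->C; (2,6):dx=-4,dy=+11->D; (2,7):dx=+2,dy=+12->C
  (2,8):dx=-5,dy=+8->D; (3,4):dx=+7,dy=-2->D; (3,5):dx=+5,dy=-4->D; (3,6):dx=-2,dy=+5->D
  (3,7):dx=+4,dy=+6->C; (3,8):dx=-3,dy=+2->D; (4,5):dx=-2,dy=-2->C; (4,6):dx=-9,dy=+7->D
  (4,7):dx=-3,dy=+8->D; (4,8):dx=-10,dy=+4->D; (5,6):dx=-7,dy=+9->D; (5,7):dx=-1,dy=+10->D
  (5,8):dx=-8,dy=+6->D; (6,7):dx=+6,dy=+1->C; (6,8):dx=-1,dy=-3->C; (7,8):dx=-7,dy=-4->C
Step 2: C = 11, D = 17, total pairs = 28.
Step 3: tau = (C - D)/(n(n-1)/2) = (11 - 17)/28 = -0.214286.
Step 4: Exact two-sided p-value (enumerate n! = 40320 permutations of y under H0): p = 0.548413.
Step 5: alpha = 0.05. fail to reject H0.

tau_b = -0.2143 (C=11, D=17), p = 0.548413, fail to reject H0.


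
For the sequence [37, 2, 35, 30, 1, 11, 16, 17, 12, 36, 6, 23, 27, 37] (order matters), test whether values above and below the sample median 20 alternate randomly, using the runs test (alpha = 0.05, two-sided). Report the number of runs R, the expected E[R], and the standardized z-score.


Step 1: Compute median = 20; label A = above, B = below.
Labels in order: ABAABBBBBABAAA  (n_A = 7, n_B = 7)
Step 2: Count runs R = 7.
Step 3: Under H0 (random ordering), E[R] = 2*n_A*n_B/(n_A+n_B) + 1 = 2*7*7/14 + 1 = 8.0000.
        Var[R] = 2*n_A*n_B*(2*n_A*n_B - n_A - n_B) / ((n_A+n_B)^2 * (n_A+n_B-1)) = 8232/2548 = 3.2308.
        SD[R] = 1.7974.
Step 4: Continuity-corrected z = (R + 0.5 - E[R]) / SD[R] = (7 + 0.5 - 8.0000) / 1.7974 = -0.2782.
Step 5: Two-sided p-value via normal approximation = 2*(1 - Phi(|z|)) = 0.780879.
Step 6: alpha = 0.05. fail to reject H0.

R = 7, z = -0.2782, p = 0.780879, fail to reject H0.


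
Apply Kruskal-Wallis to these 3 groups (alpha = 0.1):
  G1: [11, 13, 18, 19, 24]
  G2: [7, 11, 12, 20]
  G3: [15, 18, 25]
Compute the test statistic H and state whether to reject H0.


Step 1: Combine all N = 12 observations and assign midranks.
sorted (value, group, rank): (7,G2,1), (11,G1,2.5), (11,G2,2.5), (12,G2,4), (13,G1,5), (15,G3,6), (18,G1,7.5), (18,G3,7.5), (19,G1,9), (20,G2,10), (24,G1,11), (25,G3,12)
Step 2: Sum ranks within each group.
R_1 = 35 (n_1 = 5)
R_2 = 17.5 (n_2 = 4)
R_3 = 25.5 (n_3 = 3)
Step 3: H = 12/(N(N+1)) * sum(R_i^2/n_i) - 3(N+1)
     = 12/(12*13) * (35^2/5 + 17.5^2/4 + 25.5^2/3) - 3*13
     = 0.076923 * 538.312 - 39
     = 2.408654.
Step 4: Ties present; correction factor C = 1 - 12/(12^3 - 12) = 0.993007. Corrected H = 2.408654 / 0.993007 = 2.425616.
Step 5: Under H0, H ~ chi^2(2); p-value = 0.297361.
Step 6: alpha = 0.1. fail to reject H0.

H = 2.4256, df = 2, p = 0.297361, fail to reject H0.


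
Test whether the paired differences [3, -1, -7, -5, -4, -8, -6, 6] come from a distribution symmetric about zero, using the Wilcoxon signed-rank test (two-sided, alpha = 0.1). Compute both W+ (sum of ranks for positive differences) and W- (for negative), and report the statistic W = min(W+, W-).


Step 1: Drop any zero differences (none here) and take |d_i|.
|d| = [3, 1, 7, 5, 4, 8, 6, 6]
Step 2: Midrank |d_i| (ties get averaged ranks).
ranks: |3|->2, |1|->1, |7|->7, |5|->4, |4|->3, |8|->8, |6|->5.5, |6|->5.5
Step 3: Attach original signs; sum ranks with positive sign and with negative sign.
W+ = 2 + 5.5 = 7.5
W- = 1 + 7 + 4 + 3 + 8 + 5.5 = 28.5
(Check: W+ + W- = 36 should equal n(n+1)/2 = 36.)
Step 4: Test statistic W = min(W+, W-) = 7.5.
Step 5: Ties in |d|, so use the tie-corrected normal approximation.
        E[W] = n(n+1)/4 = 8*9/4 = 18.
        Tie groups: |d|=6 (t=2); sum(t^3 - t) = 6.
        Var[W] = n(n+1)(2n+1)/24 - sum(t^3-t)/48 = 1224/24 - 6/48 = 50.875.
        z = (W - E[W]) / sqrt(Var[W]) = (7.5 - 18) / 7.1327 = -1.4721.
        Two-sided p = 2*Phi(z) = 0.140994.
Step 6: alpha = 0.1. fail to reject H0.

W+ = 7.5, W- = 28.5, W = min = 7.5, p = 0.140994, fail to reject H0.


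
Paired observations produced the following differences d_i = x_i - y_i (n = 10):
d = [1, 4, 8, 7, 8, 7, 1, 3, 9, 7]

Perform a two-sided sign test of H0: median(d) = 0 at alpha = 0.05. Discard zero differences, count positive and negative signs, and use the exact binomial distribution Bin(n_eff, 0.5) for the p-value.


Step 1: Discard zero differences. Original n = 10; n_eff = number of nonzero differences = 10.
Nonzero differences (with sign): +1, +4, +8, +7, +8, +7, +1, +3, +9, +7
Step 2: Count signs: positive = 10, negative = 0.
Step 3: Under H0: P(positive) = 0.5, so the number of positives S ~ Bin(10, 0.5).
Step 4: Two-sided exact p-value = sum of Bin(10,0.5) probabilities at or below the observed probability = 0.001953.
Step 5: alpha = 0.05. reject H0.

n_eff = 10, pos = 10, neg = 0, p = 0.001953, reject H0.


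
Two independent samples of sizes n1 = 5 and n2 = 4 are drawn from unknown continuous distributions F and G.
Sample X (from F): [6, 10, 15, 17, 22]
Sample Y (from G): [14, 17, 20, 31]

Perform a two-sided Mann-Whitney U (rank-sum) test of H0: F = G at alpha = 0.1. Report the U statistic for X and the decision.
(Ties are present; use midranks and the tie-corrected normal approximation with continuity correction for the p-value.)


Step 1: Combine and sort all 9 observations; assign midranks.
sorted (value, group): (6,X), (10,X), (14,Y), (15,X), (17,X), (17,Y), (20,Y), (22,X), (31,Y)
ranks: 6->1, 10->2, 14->3, 15->4, 17->5.5, 17->5.5, 20->7, 22->8, 31->9
Step 2: Rank sum for X: R1 = 1 + 2 + 4 + 5.5 + 8 = 20.5.
Step 3: U_X = R1 - n1(n1+1)/2 = 20.5 - 5*6/2 = 20.5 - 15 = 5.5.
       U_Y = n1*n2 - U_X = 20 - 5.5 = 14.5.
Step 4: Ties are present, so use the tie-corrected normal approximation (with continuity correction) for the p-value.
Step 5: p-value = 0.325163; compare to alpha = 0.1. fail to reject H0.

U_X = 5.5, p = 0.325163, fail to reject H0 at alpha = 0.1.


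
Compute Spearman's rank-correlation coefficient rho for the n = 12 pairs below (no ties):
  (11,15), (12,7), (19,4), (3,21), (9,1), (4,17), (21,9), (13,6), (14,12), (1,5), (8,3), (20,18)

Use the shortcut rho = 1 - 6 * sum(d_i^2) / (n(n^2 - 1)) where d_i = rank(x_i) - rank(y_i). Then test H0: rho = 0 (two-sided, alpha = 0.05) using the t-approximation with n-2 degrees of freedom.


Step 1: Rank x and y separately (midranks; no ties here).
rank(x): 11->6, 12->7, 19->10, 3->2, 9->5, 4->3, 21->12, 13->8, 14->9, 1->1, 8->4, 20->11
rank(y): 15->9, 7->6, 4->3, 21->12, 1->1, 17->10, 9->7, 6->5, 12->8, 5->4, 3->2, 18->11
Step 2: d_i = R_x(i) - R_y(i); compute d_i^2.
  (6-9)^2=9, (7-6)^2=1, (10-3)^2=49, (2-12)^2=100, (5-1)^2=16, (3-10)^2=49, (12-7)^2=25, (8-5)^2=9, (9-8)^2=1, (1-4)^2=9, (4-2)^2=4, (11-11)^2=0
sum(d^2) = 272.
Step 3: rho = 1 - 6*272 / (12*(12^2 - 1)) = 1 - 1632/1716 = 0.048951.
Step 4: Under H0, t = rho * sqrt((n-2)/(1-rho^2)) = 0.1550 ~ t(10).
Step 5: Two-sided p-value from the t-distribution with 10 df = 0.879919.
Step 6: alpha = 0.05. fail to reject H0.

rho = 0.0490, p = 0.879919, fail to reject H0 at alpha = 0.05.


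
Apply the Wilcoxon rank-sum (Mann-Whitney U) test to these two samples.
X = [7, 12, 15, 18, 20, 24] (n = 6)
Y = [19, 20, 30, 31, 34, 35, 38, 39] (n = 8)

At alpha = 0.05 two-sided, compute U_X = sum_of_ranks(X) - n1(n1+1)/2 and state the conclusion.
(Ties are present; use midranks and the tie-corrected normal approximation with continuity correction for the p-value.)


Step 1: Combine and sort all 14 observations; assign midranks.
sorted (value, group): (7,X), (12,X), (15,X), (18,X), (19,Y), (20,X), (20,Y), (24,X), (30,Y), (31,Y), (34,Y), (35,Y), (38,Y), (39,Y)
ranks: 7->1, 12->2, 15->3, 18->4, 19->5, 20->6.5, 20->6.5, 24->8, 30->9, 31->10, 34->11, 35->12, 38->13, 39->14
Step 2: Rank sum for X: R1 = 1 + 2 + 3 + 4 + 6.5 + 8 = 24.5.
Step 3: U_X = R1 - n1(n1+1)/2 = 24.5 - 6*7/2 = 24.5 - 21 = 3.5.
       U_Y = n1*n2 - U_X = 48 - 3.5 = 44.5.
Step 4: Ties are present, so use the tie-corrected normal approximation (with continuity correction) for the p-value.
Step 5: p-value = 0.009743; compare to alpha = 0.05. reject H0.

U_X = 3.5, p = 0.009743, reject H0 at alpha = 0.05.


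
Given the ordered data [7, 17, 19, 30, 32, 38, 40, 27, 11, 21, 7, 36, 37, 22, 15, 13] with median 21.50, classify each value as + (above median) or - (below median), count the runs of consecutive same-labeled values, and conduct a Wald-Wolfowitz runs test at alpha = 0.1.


Step 1: Compute median = 21.50; label A = above, B = below.
Labels in order: BBBAAAAABBBAAABB  (n_A = 8, n_B = 8)
Step 2: Count runs R = 5.
Step 3: Under H0 (random ordering), E[R] = 2*n_A*n_B/(n_A+n_B) + 1 = 2*8*8/16 + 1 = 9.0000.
        Var[R] = 2*n_A*n_B*(2*n_A*n_B - n_A - n_B) / ((n_A+n_B)^2 * (n_A+n_B-1)) = 14336/3840 = 3.7333.
        SD[R] = 1.9322.
Step 4: Continuity-corrected z = (R + 0.5 - E[R]) / SD[R] = (5 + 0.5 - 9.0000) / 1.9322 = -1.8114.
Step 5: Two-sided p-value via normal approximation = 2*(1 - Phi(|z|)) = 0.070076.
Step 6: alpha = 0.1. reject H0.

R = 5, z = -1.8114, p = 0.070076, reject H0.


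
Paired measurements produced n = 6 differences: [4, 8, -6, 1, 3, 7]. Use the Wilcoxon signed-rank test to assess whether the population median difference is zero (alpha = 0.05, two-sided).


Step 1: Drop any zero differences (none here) and take |d_i|.
|d| = [4, 8, 6, 1, 3, 7]
Step 2: Midrank |d_i| (ties get averaged ranks).
ranks: |4|->3, |8|->6, |6|->4, |1|->1, |3|->2, |7|->5
Step 3: Attach original signs; sum ranks with positive sign and with negative sign.
W+ = 3 + 6 + 1 + 2 + 5 = 17
W- = 4 = 4
(Check: W+ + W- = 21 should equal n(n+1)/2 = 21.)
Step 4: Test statistic W = min(W+, W-) = 4.
Step 5: No ties, so the exact null distribution over the 2^6 = 64 sign assignments gives the two-sided p-value = 0.218750.
Step 6: alpha = 0.05. fail to reject H0.

W+ = 17, W- = 4, W = min = 4, p = 0.218750, fail to reject H0.


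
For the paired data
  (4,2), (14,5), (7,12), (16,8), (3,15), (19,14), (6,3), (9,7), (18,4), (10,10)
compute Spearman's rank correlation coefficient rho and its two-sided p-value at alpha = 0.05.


Step 1: Rank x and y separately (midranks; no ties here).
rank(x): 4->2, 14->7, 7->4, 16->8, 3->1, 19->10, 6->3, 9->5, 18->9, 10->6
rank(y): 2->1, 5->4, 12->8, 8->6, 15->10, 14->9, 3->2, 7->5, 4->3, 10->7
Step 2: d_i = R_x(i) - R_y(i); compute d_i^2.
  (2-1)^2=1, (7-4)^2=9, (4-8)^2=16, (8-6)^2=4, (1-10)^2=81, (10-9)^2=1, (3-2)^2=1, (5-5)^2=0, (9-3)^2=36, (6-7)^2=1
sum(d^2) = 150.
Step 3: rho = 1 - 6*150 / (10*(10^2 - 1)) = 1 - 900/990 = 0.090909.
Step 4: Under H0, t = rho * sqrt((n-2)/(1-rho^2)) = 0.2582 ~ t(8).
Step 5: Two-sided p-value from the t-distribution with 8 df = 0.802772.
Step 6: alpha = 0.05. fail to reject H0.

rho = 0.0909, p = 0.802772, fail to reject H0 at alpha = 0.05.


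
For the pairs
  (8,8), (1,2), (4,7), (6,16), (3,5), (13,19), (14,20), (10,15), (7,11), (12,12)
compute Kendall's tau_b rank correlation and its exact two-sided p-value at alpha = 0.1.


Step 1: Enumerate the 45 unordered pairs (i,j) with i<j and classify each by sign(x_j-x_i) * sign(y_j-y_i).
  (1,2):dx=-7,dy=-6->C; (1,3):dx=-4,dy=-1->C; (1,4):dx=-2,dy=+8->D; (1,5):dx=-5,dy=-3->C
  (1,6):dx=+5,dy=+11->C; (1,7):dx=+6,dy=+12->C; (1,8):dx=+2,dy=+7->C; (1,9):dx=-1,dy=+3->D
  (1,10):dx=+4,dy=+4->C; (2,3):dx=+3,dy=+5->C; (2,4):dx=+5,dy=+14->C; (2,5):dx=+2,dy=+3->C
  (2,6):dx=+12,dy=+17->C; (2,7):dx=+13,dy=+18->C; (2,8):dx=+9,dy=+13->C; (2,9):dx=+6,dy=+9->C
  (2,10):dx=+11,dy=+10->C; (3,4):dx=+2,dy=+9->C; (3,5):dx=-1,dy=-2->C; (3,6):dx=+9,dy=+12->C
  (3,7):dx=+10,dy=+13->C; (3,8):dx=+6,dy=+8->C; (3,9):dx=+3,dy=+4->C; (3,10):dx=+8,dy=+5->C
  (4,5):dx=-3,dy=-11->C; (4,6):dx=+7,dy=+3->C; (4,7):dx=+8,dy=+4->C; (4,8):dx=+4,dy=-1->D
  (4,9):dx=+1,dy=-5->D; (4,10):dx=+6,dy=-4->D; (5,6):dx=+10,dy=+14->C; (5,7):dx=+11,dy=+15->C
  (5,8):dx=+7,dy=+10->C; (5,9):dx=+4,dy=+6->C; (5,10):dx=+9,dy=+7->C; (6,7):dx=+1,dy=+1->C
  (6,8):dx=-3,dy=-4->C; (6,9):dx=-6,dy=-8->C; (6,10):dx=-1,dy=-7->C; (7,8):dx=-4,dy=-5->C
  (7,9):dx=-7,dy=-9->C; (7,10):dx=-2,dy=-8->C; (8,9):dx=-3,dy=-4->C; (8,10):dx=+2,dy=-3->D
  (9,10):dx=+5,dy=+1->C
Step 2: C = 39, D = 6, total pairs = 45.
Step 3: tau = (C - D)/(n(n-1)/2) = (39 - 6)/45 = 0.733333.
Step 4: Exact two-sided p-value (enumerate n! = 3628800 permutations of y under H0): p = 0.002213.
Step 5: alpha = 0.1. reject H0.

tau_b = 0.7333 (C=39, D=6), p = 0.002213, reject H0.


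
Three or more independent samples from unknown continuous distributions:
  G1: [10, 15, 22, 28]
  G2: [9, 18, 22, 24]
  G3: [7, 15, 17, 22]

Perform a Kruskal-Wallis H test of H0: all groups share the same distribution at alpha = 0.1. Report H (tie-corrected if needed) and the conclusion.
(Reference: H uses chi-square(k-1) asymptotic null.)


Step 1: Combine all N = 12 observations and assign midranks.
sorted (value, group, rank): (7,G3,1), (9,G2,2), (10,G1,3), (15,G1,4.5), (15,G3,4.5), (17,G3,6), (18,G2,7), (22,G1,9), (22,G2,9), (22,G3,9), (24,G2,11), (28,G1,12)
Step 2: Sum ranks within each group.
R_1 = 28.5 (n_1 = 4)
R_2 = 29 (n_2 = 4)
R_3 = 20.5 (n_3 = 4)
Step 3: H = 12/(N(N+1)) * sum(R_i^2/n_i) - 3(N+1)
     = 12/(12*13) * (28.5^2/4 + 29^2/4 + 20.5^2/4) - 3*13
     = 0.076923 * 518.375 - 39
     = 0.875000.
Step 4: Ties present; correction factor C = 1 - 30/(12^3 - 12) = 0.982517. Corrected H = 0.875000 / 0.982517 = 0.890569.
Step 5: Under H0, H ~ chi^2(2); p-value = 0.640642.
Step 6: alpha = 0.1. fail to reject H0.

H = 0.8906, df = 2, p = 0.640642, fail to reject H0.


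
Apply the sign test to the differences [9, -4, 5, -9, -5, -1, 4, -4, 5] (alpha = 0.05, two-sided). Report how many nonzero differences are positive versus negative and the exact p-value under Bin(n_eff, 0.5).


Step 1: Discard zero differences. Original n = 9; n_eff = number of nonzero differences = 9.
Nonzero differences (with sign): +9, -4, +5, -9, -5, -1, +4, -4, +5
Step 2: Count signs: positive = 4, negative = 5.
Step 3: Under H0: P(positive) = 0.5, so the number of positives S ~ Bin(9, 0.5).
Step 4: Two-sided exact p-value = sum of Bin(9,0.5) probabilities at or below the observed probability = 1.000000.
Step 5: alpha = 0.05. fail to reject H0.

n_eff = 9, pos = 4, neg = 5, p = 1.000000, fail to reject H0.


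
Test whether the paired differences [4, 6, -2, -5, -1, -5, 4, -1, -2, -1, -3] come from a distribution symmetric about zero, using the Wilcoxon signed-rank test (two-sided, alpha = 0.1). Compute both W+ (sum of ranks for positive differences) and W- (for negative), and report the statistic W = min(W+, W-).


Step 1: Drop any zero differences (none here) and take |d_i|.
|d| = [4, 6, 2, 5, 1, 5, 4, 1, 2, 1, 3]
Step 2: Midrank |d_i| (ties get averaged ranks).
ranks: |4|->7.5, |6|->11, |2|->4.5, |5|->9.5, |1|->2, |5|->9.5, |4|->7.5, |1|->2, |2|->4.5, |1|->2, |3|->6
Step 3: Attach original signs; sum ranks with positive sign and with negative sign.
W+ = 7.5 + 11 + 7.5 = 26
W- = 4.5 + 9.5 + 2 + 9.5 + 2 + 4.5 + 2 + 6 = 40
(Check: W+ + W- = 66 should equal n(n+1)/2 = 66.)
Step 4: Test statistic W = min(W+, W-) = 26.
Step 5: Ties in |d|, so use the tie-corrected normal approximation.
        E[W] = n(n+1)/4 = 11*12/4 = 33.
        Tie groups: |d|=1 (t=3), |d|=2 (t=2), |d|=4 (t=2), |d|=5 (t=2); sum(t^3 - t) = 42.
        Var[W] = n(n+1)(2n+1)/24 - sum(t^3-t)/48 = 3036/24 - 42/48 = 125.625.
        z = (W - E[W]) / sqrt(Var[W]) = (26 - 33) / 11.2083 = -0.6245.
        Two-sided p = 2*Phi(z) = 0.532273.
Step 6: alpha = 0.1. fail to reject H0.

W+ = 26, W- = 40, W = min = 26, p = 0.532273, fail to reject H0.


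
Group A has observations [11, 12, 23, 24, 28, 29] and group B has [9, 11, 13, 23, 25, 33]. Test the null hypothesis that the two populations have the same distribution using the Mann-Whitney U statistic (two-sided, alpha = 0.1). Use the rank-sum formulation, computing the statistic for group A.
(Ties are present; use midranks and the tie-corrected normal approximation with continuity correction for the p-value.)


Step 1: Combine and sort all 12 observations; assign midranks.
sorted (value, group): (9,Y), (11,X), (11,Y), (12,X), (13,Y), (23,X), (23,Y), (24,X), (25,Y), (28,X), (29,X), (33,Y)
ranks: 9->1, 11->2.5, 11->2.5, 12->4, 13->5, 23->6.5, 23->6.5, 24->8, 25->9, 28->10, 29->11, 33->12
Step 2: Rank sum for X: R1 = 2.5 + 4 + 6.5 + 8 + 10 + 11 = 42.
Step 3: U_X = R1 - n1(n1+1)/2 = 42 - 6*7/2 = 42 - 21 = 21.
       U_Y = n1*n2 - U_X = 36 - 21 = 15.
Step 4: Ties are present, so use the tie-corrected normal approximation (with continuity correction) for the p-value.
Step 5: p-value = 0.687885; compare to alpha = 0.1. fail to reject H0.

U_X = 21, p = 0.687885, fail to reject H0 at alpha = 0.1.


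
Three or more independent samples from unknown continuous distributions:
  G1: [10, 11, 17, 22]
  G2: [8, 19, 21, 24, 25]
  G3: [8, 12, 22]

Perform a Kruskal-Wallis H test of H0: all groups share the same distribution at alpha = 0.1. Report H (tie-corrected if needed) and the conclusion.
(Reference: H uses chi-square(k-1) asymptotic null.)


Step 1: Combine all N = 12 observations and assign midranks.
sorted (value, group, rank): (8,G2,1.5), (8,G3,1.5), (10,G1,3), (11,G1,4), (12,G3,5), (17,G1,6), (19,G2,7), (21,G2,8), (22,G1,9.5), (22,G3,9.5), (24,G2,11), (25,G2,12)
Step 2: Sum ranks within each group.
R_1 = 22.5 (n_1 = 4)
R_2 = 39.5 (n_2 = 5)
R_3 = 16 (n_3 = 3)
Step 3: H = 12/(N(N+1)) * sum(R_i^2/n_i) - 3(N+1)
     = 12/(12*13) * (22.5^2/4 + 39.5^2/5 + 16^2/3) - 3*13
     = 0.076923 * 523.946 - 39
     = 1.303526.
Step 4: Ties present; correction factor C = 1 - 12/(12^3 - 12) = 0.993007. Corrected H = 1.303526 / 0.993007 = 1.312705.
Step 5: Under H0, H ~ chi^2(2); p-value = 0.518740.
Step 6: alpha = 0.1. fail to reject H0.

H = 1.3127, df = 2, p = 0.518740, fail to reject H0.


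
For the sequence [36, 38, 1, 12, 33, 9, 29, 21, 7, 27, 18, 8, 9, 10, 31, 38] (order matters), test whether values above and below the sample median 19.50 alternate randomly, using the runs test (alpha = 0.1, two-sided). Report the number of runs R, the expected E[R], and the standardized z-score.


Step 1: Compute median = 19.50; label A = above, B = below.
Labels in order: AABBABAABABBBBAA  (n_A = 8, n_B = 8)
Step 2: Count runs R = 9.
Step 3: Under H0 (random ordering), E[R] = 2*n_A*n_B/(n_A+n_B) + 1 = 2*8*8/16 + 1 = 9.0000.
        Var[R] = 2*n_A*n_B*(2*n_A*n_B - n_A - n_B) / ((n_A+n_B)^2 * (n_A+n_B-1)) = 14336/3840 = 3.7333.
        SD[R] = 1.9322.
Step 4: R = E[R], so z = 0 with no continuity correction.
Step 5: Two-sided p-value via normal approximation = 2*(1 - Phi(|z|)) = 1.000000.
Step 6: alpha = 0.1. fail to reject H0.

R = 9, z = 0.0000, p = 1.000000, fail to reject H0.


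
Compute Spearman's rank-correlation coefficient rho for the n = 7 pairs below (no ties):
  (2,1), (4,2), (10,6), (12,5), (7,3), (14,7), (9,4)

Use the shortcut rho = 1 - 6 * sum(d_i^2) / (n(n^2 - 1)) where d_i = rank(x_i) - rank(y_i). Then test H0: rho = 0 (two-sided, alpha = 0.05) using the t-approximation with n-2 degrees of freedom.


Step 1: Rank x and y separately (midranks; no ties here).
rank(x): 2->1, 4->2, 10->5, 12->6, 7->3, 14->7, 9->4
rank(y): 1->1, 2->2, 6->6, 5->5, 3->3, 7->7, 4->4
Step 2: d_i = R_x(i) - R_y(i); compute d_i^2.
  (1-1)^2=0, (2-2)^2=0, (5-6)^2=1, (6-5)^2=1, (3-3)^2=0, (7-7)^2=0, (4-4)^2=0
sum(d^2) = 2.
Step 3: rho = 1 - 6*2 / (7*(7^2 - 1)) = 1 - 12/336 = 0.964286.
Step 4: Under H0, t = rho * sqrt((n-2)/(1-rho^2)) = 8.1408 ~ t(5).
Step 5: Two-sided p-value from the t-distribution with 5 df = 0.000454.
Step 6: alpha = 0.05. reject H0.

rho = 0.9643, p = 0.000454, reject H0 at alpha = 0.05.


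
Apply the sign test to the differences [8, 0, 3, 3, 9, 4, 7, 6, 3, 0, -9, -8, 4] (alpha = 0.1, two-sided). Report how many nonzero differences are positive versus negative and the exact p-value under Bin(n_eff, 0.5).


Step 1: Discard zero differences. Original n = 13; n_eff = number of nonzero differences = 11.
Nonzero differences (with sign): +8, +3, +3, +9, +4, +7, +6, +3, -9, -8, +4
Step 2: Count signs: positive = 9, negative = 2.
Step 3: Under H0: P(positive) = 0.5, so the number of positives S ~ Bin(11, 0.5).
Step 4: Two-sided exact p-value = sum of Bin(11,0.5) probabilities at or below the observed probability = 0.065430.
Step 5: alpha = 0.1. reject H0.

n_eff = 11, pos = 9, neg = 2, p = 0.065430, reject H0.


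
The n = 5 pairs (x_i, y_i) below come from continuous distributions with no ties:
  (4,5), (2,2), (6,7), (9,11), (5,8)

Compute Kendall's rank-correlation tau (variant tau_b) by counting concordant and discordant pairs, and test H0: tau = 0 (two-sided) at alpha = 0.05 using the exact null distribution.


Step 1: Enumerate the 10 unordered pairs (i,j) with i<j and classify each by sign(x_j-x_i) * sign(y_j-y_i).
  (1,2):dx=-2,dy=-3->C; (1,3):dx=+2,dy=+2->C; (1,4):dx=+5,dy=+6->C; (1,5):dx=+1,dy=+3->C
  (2,3):dx=+4,dy=+5->C; (2,4):dx=+7,dy=+9->C; (2,5):dx=+3,dy=+6->C; (3,4):dx=+3,dy=+4->C
  (3,5):dx=-1,dy=+1->D; (4,5):dx=-4,dy=-3->C
Step 2: C = 9, D = 1, total pairs = 10.
Step 3: tau = (C - D)/(n(n-1)/2) = (9 - 1)/10 = 0.800000.
Step 4: Exact two-sided p-value (enumerate n! = 120 permutations of y under H0): p = 0.083333.
Step 5: alpha = 0.05. fail to reject H0.

tau_b = 0.8000 (C=9, D=1), p = 0.083333, fail to reject H0.


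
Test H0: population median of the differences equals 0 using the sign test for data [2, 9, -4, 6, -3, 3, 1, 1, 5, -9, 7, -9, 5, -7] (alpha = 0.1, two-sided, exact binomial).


Step 1: Discard zero differences. Original n = 14; n_eff = number of nonzero differences = 14.
Nonzero differences (with sign): +2, +9, -4, +6, -3, +3, +1, +1, +5, -9, +7, -9, +5, -7
Step 2: Count signs: positive = 9, negative = 5.
Step 3: Under H0: P(positive) = 0.5, so the number of positives S ~ Bin(14, 0.5).
Step 4: Two-sided exact p-value = sum of Bin(14,0.5) probabilities at or below the observed probability = 0.423950.
Step 5: alpha = 0.1. fail to reject H0.

n_eff = 14, pos = 9, neg = 5, p = 0.423950, fail to reject H0.


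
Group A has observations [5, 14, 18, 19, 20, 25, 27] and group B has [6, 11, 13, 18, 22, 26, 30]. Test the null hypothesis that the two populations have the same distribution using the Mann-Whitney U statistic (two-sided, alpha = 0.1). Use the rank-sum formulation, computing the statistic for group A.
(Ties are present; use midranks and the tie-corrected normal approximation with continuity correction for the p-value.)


Step 1: Combine and sort all 14 observations; assign midranks.
sorted (value, group): (5,X), (6,Y), (11,Y), (13,Y), (14,X), (18,X), (18,Y), (19,X), (20,X), (22,Y), (25,X), (26,Y), (27,X), (30,Y)
ranks: 5->1, 6->2, 11->3, 13->4, 14->5, 18->6.5, 18->6.5, 19->8, 20->9, 22->10, 25->11, 26->12, 27->13, 30->14
Step 2: Rank sum for X: R1 = 1 + 5 + 6.5 + 8 + 9 + 11 + 13 = 53.5.
Step 3: U_X = R1 - n1(n1+1)/2 = 53.5 - 7*8/2 = 53.5 - 28 = 25.5.
       U_Y = n1*n2 - U_X = 49 - 25.5 = 23.5.
Step 4: Ties are present, so use the tie-corrected normal approximation (with continuity correction) for the p-value.
Step 5: p-value = 0.949004; compare to alpha = 0.1. fail to reject H0.

U_X = 25.5, p = 0.949004, fail to reject H0 at alpha = 0.1.


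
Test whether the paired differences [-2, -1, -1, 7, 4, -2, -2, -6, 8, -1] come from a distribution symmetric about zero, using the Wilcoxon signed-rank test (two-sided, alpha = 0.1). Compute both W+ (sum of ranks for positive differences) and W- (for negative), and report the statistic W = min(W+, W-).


Step 1: Drop any zero differences (none here) and take |d_i|.
|d| = [2, 1, 1, 7, 4, 2, 2, 6, 8, 1]
Step 2: Midrank |d_i| (ties get averaged ranks).
ranks: |2|->5, |1|->2, |1|->2, |7|->9, |4|->7, |2|->5, |2|->5, |6|->8, |8|->10, |1|->2
Step 3: Attach original signs; sum ranks with positive sign and with negative sign.
W+ = 9 + 7 + 10 = 26
W- = 5 + 2 + 2 + 5 + 5 + 8 + 2 = 29
(Check: W+ + W- = 55 should equal n(n+1)/2 = 55.)
Step 4: Test statistic W = min(W+, W-) = 26.
Step 5: Ties in |d|, so use the tie-corrected normal approximation.
        E[W] = n(n+1)/4 = 10*11/4 = 27.5.
        Tie groups: |d|=1 (t=3), |d|=2 (t=3); sum(t^3 - t) = 48.
        Var[W] = n(n+1)(2n+1)/24 - sum(t^3-t)/48 = 2310/24 - 48/48 = 95.25.
        z = (W - E[W]) / sqrt(Var[W]) = (26 - 27.5) / 9.7596 = -0.1537.
        Two-sided p = 2*Phi(z) = 0.877850.
Step 6: alpha = 0.1. fail to reject H0.

W+ = 26, W- = 29, W = min = 26, p = 0.877850, fail to reject H0.


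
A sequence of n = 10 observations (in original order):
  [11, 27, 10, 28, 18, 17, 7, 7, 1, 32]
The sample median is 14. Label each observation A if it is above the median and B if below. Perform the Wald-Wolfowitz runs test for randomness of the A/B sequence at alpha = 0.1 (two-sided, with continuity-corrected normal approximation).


Step 1: Compute median = 14; label A = above, B = below.
Labels in order: BABAAABBBA  (n_A = 5, n_B = 5)
Step 2: Count runs R = 6.
Step 3: Under H0 (random ordering), E[R] = 2*n_A*n_B/(n_A+n_B) + 1 = 2*5*5/10 + 1 = 6.0000.
        Var[R] = 2*n_A*n_B*(2*n_A*n_B - n_A - n_B) / ((n_A+n_B)^2 * (n_A+n_B-1)) = 2000/900 = 2.2222.
        SD[R] = 1.4907.
Step 4: R = E[R], so z = 0 with no continuity correction.
Step 5: Two-sided p-value via normal approximation = 2*(1 - Phi(|z|)) = 1.000000.
Step 6: alpha = 0.1. fail to reject H0.

R = 6, z = 0.0000, p = 1.000000, fail to reject H0.


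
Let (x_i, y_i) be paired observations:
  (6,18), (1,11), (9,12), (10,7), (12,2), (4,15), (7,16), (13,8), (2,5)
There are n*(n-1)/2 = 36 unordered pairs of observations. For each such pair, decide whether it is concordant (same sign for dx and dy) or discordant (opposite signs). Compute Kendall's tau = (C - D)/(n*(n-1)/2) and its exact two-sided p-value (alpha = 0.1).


Step 1: Enumerate the 36 unordered pairs (i,j) with i<j and classify each by sign(x_j-x_i) * sign(y_j-y_i).
  (1,2):dx=-5,dy=-7->C; (1,3):dx=+3,dy=-6->D; (1,4):dx=+4,dy=-11->D; (1,5):dx=+6,dy=-16->D
  (1,6):dx=-2,dy=-3->C; (1,7):dx=+1,dy=-2->D; (1,8):dx=+7,dy=-10->D; (1,9):dx=-4,dy=-13->C
  (2,3):dx=+8,dy=+1->C; (2,4):dx=+9,dy=-4->D; (2,5):dx=+11,dy=-9->D; (2,6):dx=+3,dy=+4->C
  (2,7):dx=+6,dy=+5->C; (2,8):dx=+12,dy=-3->D; (2,9):dx=+1,dy=-6->D; (3,4):dx=+1,dy=-5->D
  (3,5):dx=+3,dy=-10->D; (3,6):dx=-5,dy=+3->D; (3,7):dx=-2,dy=+4->D; (3,8):dx=+4,dy=-4->D
  (3,9):dx=-7,dy=-7->C; (4,5):dx=+2,dy=-5->D; (4,6):dx=-6,dy=+8->D; (4,7):dx=-3,dy=+9->D
  (4,8):dx=+3,dy=+1->C; (4,9):dx=-8,dy=-2->C; (5,6):dx=-8,dy=+13->D; (5,7):dx=-5,dy=+14->D
  (5,8):dx=+1,dy=+6->C; (5,9):dx=-10,dy=+3->D; (6,7):dx=+3,dy=+1->C; (6,8):dx=+9,dy=-7->D
  (6,9):dx=-2,dy=-10->C; (7,8):dx=+6,dy=-8->D; (7,9):dx=-5,dy=-11->C; (8,9):dx=-11,dy=-3->C
Step 2: C = 14, D = 22, total pairs = 36.
Step 3: tau = (C - D)/(n(n-1)/2) = (14 - 22)/36 = -0.222222.
Step 4: Exact two-sided p-value (enumerate n! = 362880 permutations of y under H0): p = 0.476709.
Step 5: alpha = 0.1. fail to reject H0.

tau_b = -0.2222 (C=14, D=22), p = 0.476709, fail to reject H0.
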